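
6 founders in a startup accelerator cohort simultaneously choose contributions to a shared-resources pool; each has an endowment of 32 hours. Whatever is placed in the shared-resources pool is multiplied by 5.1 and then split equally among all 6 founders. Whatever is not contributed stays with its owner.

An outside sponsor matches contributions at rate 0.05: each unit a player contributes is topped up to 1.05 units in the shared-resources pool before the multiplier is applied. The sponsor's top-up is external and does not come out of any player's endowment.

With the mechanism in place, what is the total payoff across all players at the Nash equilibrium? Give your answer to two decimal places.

With the mechanism, a contributed unit returns 5.1 × 1.05 / 6 = 0.8925 per unit of net cost — still below 1 — so contributing 0 remains dominant for every player.
Everyone keeps their endowment and the group total is 6 × 32 = 192.

192.00 hours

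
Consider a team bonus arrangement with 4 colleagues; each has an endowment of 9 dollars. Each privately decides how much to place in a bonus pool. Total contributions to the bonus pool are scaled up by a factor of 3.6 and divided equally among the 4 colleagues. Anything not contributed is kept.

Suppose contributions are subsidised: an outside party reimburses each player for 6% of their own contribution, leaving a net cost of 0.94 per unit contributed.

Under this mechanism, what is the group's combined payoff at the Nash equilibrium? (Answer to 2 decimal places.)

36.00 dollars

The effective private return is (3.6/4) / 0.94 = 0.9574, which is still under 1, so the mechanism doesn't change anyone's dominant strategy: zero contribution.
Everyone keeps their endowment and the group total is 4 × 9 = 36.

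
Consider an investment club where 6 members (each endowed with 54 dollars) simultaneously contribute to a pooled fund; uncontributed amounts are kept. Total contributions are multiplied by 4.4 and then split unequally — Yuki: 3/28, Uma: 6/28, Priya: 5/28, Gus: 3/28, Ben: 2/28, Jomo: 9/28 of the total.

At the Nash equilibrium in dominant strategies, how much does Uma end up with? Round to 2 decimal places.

104.91 dollars

Player j's private return per contributed unit is 4.4 × (j's share). Contributing is weakly dominant for j when that share is at least 1/4.4 = 0.2273, and contributing 0 is dominant otherwise.
The only share above 0.2273 is Jomo's 9/28, contributing 54; the remaining 5 contribute 0. Total contributed: 54.
Uma keeps 54 and receives 4.4 × 54 × 6/28 = 50.91 from the pooled fund, for a payoff of 104.91.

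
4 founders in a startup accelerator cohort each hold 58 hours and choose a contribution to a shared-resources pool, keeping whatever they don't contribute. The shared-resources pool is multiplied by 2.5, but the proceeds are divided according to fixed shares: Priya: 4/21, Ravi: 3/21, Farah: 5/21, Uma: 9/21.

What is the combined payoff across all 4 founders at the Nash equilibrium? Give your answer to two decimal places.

319.00 hours

A player with share s gets back 2.5·s per unit contributed, so full contribution is dominant for anyone with s > 1/2.5 = 0.4000 and zero contribution is dominant for anyone below.
Only Uma (9/21) clears that bar, contributing 58; the remaining 3 contribute 0. Total contributed: 58.
The shared-resources pool pays out 2.5 × 58 = 145.00 in total (split across the unequal shares, but the aggregate is all that matters for the group sum).
The 3 free-riders keep 58 each, adding 174. Group total = 174 + 145.00 = 319.00.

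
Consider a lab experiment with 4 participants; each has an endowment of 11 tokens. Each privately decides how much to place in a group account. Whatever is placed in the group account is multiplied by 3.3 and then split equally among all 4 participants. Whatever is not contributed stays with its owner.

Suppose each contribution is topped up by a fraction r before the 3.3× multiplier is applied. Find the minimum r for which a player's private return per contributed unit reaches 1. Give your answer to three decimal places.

With matching at rate r, one contributed unit becomes (1 + r) in the group account and returns 3.3 × (1 + r) / 4 to the contributor.
Setting this equal to 1: 1 + r = 4/3.3 = 1.2121.
So the minimum matching rate is r = 1.2121 − 1 = 0.212.

0.212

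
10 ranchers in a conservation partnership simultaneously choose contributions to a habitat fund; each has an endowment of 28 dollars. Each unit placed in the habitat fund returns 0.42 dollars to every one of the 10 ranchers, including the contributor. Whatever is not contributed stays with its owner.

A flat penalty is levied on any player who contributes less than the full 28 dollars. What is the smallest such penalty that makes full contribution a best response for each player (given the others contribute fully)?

16.24 dollars

Given the others contribute fully, the best deviation is to contribute 0 (any partial contribution still incurs the fine and gives up units whose private return 0.42 is below 1).
Deviating from 28 to 0 saves 28 dollars but forfeits the deviator's share of the drop in the habitat fund: 0.42 × 28 = 11.76.
So the deviation gain is 28 − 11.76 = 16.24, and the fine must be at least 16.24 dollars to wipe it out.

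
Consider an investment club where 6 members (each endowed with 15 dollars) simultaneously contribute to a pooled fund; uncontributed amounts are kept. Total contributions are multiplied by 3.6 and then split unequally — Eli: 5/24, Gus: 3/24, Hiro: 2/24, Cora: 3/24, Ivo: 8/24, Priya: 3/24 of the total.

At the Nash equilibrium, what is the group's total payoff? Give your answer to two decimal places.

Each unit j contributes comes back to j as 3.6 × (j's share), so j prefers to contribute only if that share exceeds 1/3.6 = 0.2778; otherwise keeping the unit dominates.
Ivo alone (share 8/24) is above the threshold, contributing 15; the remaining 5 contribute 0. Total contributed: 15.
The pooled fund pays out 3.6 × 15 = 54.00 in total (split across the unequal shares, but the aggregate is all that matters for the group sum).
The 5 free-riders keep 15 each, adding 75. Group total = 75 + 54.00 = 129.00.

129.00 dollars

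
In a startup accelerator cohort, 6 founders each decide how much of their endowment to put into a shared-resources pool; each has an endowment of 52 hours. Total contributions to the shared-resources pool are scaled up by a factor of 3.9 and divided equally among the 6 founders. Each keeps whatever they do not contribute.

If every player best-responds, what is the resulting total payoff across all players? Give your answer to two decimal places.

Each contributed unit returns 3.9/6 = 0.6500 to its contributor — below 1 — so contributing 0 is dominant for every player. At the Nash equilibrium everyone keeps their 52, and the group total is 6 × 52 = 312.

312.00 hours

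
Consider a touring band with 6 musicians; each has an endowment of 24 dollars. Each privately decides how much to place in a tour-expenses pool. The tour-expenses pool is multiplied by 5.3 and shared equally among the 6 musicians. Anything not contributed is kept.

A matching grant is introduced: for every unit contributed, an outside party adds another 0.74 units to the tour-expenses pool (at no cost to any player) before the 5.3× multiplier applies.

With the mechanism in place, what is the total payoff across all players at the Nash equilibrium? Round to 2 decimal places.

1327.97 dollars

Under the mechanism each unit contributed yields 5.3 × 1.74 / 6 = 1.5370 back to its contributor per unit of net cost, which exceeds 1, making full contribution the dominant choice for everyone.
So the Nash equilibrium is full contribution by all 6; the group earns 5.3 × 1.74 × 144 = 1327.97.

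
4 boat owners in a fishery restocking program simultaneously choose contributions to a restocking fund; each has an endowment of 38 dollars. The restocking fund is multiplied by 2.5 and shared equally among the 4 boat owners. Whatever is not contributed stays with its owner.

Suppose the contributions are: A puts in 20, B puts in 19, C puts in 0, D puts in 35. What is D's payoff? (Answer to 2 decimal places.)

49.25 dollars

Total contributed: 20 + 19 + 0 + 35 = 74.
Each receives 2.5 × 74 / 4 = 46.25 from the restocking fund.
D keeps 38 − 35 = 3, so D's payoff is 3 + 46.25 = 49.25.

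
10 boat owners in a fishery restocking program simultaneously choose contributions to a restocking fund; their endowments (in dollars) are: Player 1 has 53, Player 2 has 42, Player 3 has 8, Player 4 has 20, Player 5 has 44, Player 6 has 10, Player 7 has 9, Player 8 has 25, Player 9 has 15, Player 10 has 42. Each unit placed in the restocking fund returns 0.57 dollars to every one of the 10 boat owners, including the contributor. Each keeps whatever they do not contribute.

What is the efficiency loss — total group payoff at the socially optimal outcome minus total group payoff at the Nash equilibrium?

1259.60 dollars

The private return per contributed unit is 0.57 < 1 for everyone, so the Nash equilibrium is zero contribution and the group total is Σ E_j = 53 + 42 + 8 + 20 + 44 + 10 + 9 + 25 + 15 + 42 = 268.
Each contributed unit returns 5.700 to the group, so the social optimum is full contribution by everyone: group total = 5.700 × 268 = 1527.60.
Efficiency loss = (5.700 − 1) × 268 = 1259.60.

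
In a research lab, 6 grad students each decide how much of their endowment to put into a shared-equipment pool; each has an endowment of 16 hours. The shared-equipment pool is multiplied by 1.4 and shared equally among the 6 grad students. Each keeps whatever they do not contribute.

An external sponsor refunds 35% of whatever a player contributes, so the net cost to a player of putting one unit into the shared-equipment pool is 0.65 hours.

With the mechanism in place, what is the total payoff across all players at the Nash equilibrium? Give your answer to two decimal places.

96.00 hours

The effective private return is (1.4/6) / 0.65 = 0.3590, which is still under 1, so the mechanism doesn't change anyone's dominant strategy: zero contribution.
Everyone keeps their endowment and the group total is 6 × 16 = 96.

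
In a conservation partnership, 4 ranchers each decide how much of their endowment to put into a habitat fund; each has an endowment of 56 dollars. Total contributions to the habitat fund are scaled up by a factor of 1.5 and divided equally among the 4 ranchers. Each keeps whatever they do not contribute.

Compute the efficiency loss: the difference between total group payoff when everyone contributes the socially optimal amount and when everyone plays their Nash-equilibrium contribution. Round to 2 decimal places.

Each contributed unit returns 1.5/4 = 0.3750 to its contributor — below 1 — so contributing 0 is dominant for every player. At the Nash equilibrium everyone keeps their 56, and the group total is 4 × 56 = 224.
Each contributed unit returns 1.500 to the group as a whole (0.3750 to each of 4 players), which exceeds 1, so the social optimum is full contribution: group total = 1.500 × 224 = 336.00.
Efficiency loss = 336.00 − 224 = 112.00.

112.00 dollars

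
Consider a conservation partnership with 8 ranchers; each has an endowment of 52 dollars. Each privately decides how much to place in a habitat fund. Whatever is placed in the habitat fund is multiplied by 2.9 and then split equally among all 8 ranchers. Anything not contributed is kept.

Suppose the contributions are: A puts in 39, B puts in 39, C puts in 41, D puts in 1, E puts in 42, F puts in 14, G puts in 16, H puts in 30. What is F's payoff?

Total contributed: 39 + 39 + 41 + 1 + 42 + 14 + 16 + 30 = 222.
Each receives 2.9 × 222 / 8 = 80.48 from the habitat fund.
F keeps 52 − 14 = 38, so F's payoff is 38 + 80.48 = 118.48.

118.48 dollars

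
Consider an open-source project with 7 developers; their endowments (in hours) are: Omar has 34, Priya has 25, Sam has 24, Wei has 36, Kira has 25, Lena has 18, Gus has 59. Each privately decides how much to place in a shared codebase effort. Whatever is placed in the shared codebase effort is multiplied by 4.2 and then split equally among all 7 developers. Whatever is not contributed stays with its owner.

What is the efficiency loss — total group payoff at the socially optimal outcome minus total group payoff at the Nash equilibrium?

The private return per contributed unit is 4.2/7 = 0.6000 < 1 for every player regardless of endowment, so the Nash equilibrium is zero contribution and the group total is Σ E_j = 34 + 25 + 24 + 36 + 25 + 18 + 59 = 221.
Each contributed unit returns 4.200 to the group, so the social optimum is full contribution by everyone: group total = 4.200 × 221 = 928.20.
Efficiency loss = (4.200 − 1) × 221 = 707.20.

707.20 hours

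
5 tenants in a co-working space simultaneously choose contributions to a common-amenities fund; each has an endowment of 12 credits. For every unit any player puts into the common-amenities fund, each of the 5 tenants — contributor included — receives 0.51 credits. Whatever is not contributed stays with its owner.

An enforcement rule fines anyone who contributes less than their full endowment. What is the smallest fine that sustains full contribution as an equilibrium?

5.88 credits

Given the others contribute fully, the best deviation is to contribute 0 (any partial contribution still incurs the fine and gives up units whose private return 0.51 is below 1).
Deviating from 12 to 0 saves 12 credits but forfeits the deviator's share of the drop in the common-amenities fund: 0.51 × 12 = 6.12.
So the deviation gain is 12 − 6.12 = 5.88, and the fine must be at least 5.88 credits to wipe it out.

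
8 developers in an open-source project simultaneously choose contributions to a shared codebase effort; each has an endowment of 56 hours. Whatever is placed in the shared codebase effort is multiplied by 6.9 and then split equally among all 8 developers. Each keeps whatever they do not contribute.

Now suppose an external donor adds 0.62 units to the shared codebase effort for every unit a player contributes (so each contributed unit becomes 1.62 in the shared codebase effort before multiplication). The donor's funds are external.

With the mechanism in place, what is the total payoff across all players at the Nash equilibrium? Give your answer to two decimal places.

With the mechanism, a contributed unit returns 6.9 × 1.62 / 8 = 1.3973 per unit of net cost to the contributor — now above 1 — so contributing fully is weakly dominant for every player.
So the Nash equilibrium is full contribution by all 8; the group earns 6.9 × 1.62 × 448 = 5007.74.

5007.74 hours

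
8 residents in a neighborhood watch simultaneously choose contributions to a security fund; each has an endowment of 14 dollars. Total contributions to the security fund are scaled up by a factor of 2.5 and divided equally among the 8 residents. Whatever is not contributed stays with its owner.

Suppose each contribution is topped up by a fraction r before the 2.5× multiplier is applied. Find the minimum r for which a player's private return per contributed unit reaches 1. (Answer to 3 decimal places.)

2.200

With matching at rate r, one contributed unit becomes (1 + r) in the security fund and returns 2.5 × (1 + r) / 8 to the contributor.
Setting this equal to 1: 1 + r = 8/2.5 = 3.2000.
So the minimum matching rate is r = 3.2000 − 1 = 2.200.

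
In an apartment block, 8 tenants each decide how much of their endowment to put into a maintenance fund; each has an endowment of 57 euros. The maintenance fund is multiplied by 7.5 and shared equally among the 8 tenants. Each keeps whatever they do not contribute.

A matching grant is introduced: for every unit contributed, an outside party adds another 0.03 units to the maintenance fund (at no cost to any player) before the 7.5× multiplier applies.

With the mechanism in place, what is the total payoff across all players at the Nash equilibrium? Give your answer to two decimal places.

Even with the mechanism, each unit contributed returns only 7.5 × 1.03 / 8 = 0.9656 per unit of net cost, so contributing nothing is still dominant.
At the Nash equilibrium no one contributes; group total payoff = 8 × 57 = 456.

456.00 euros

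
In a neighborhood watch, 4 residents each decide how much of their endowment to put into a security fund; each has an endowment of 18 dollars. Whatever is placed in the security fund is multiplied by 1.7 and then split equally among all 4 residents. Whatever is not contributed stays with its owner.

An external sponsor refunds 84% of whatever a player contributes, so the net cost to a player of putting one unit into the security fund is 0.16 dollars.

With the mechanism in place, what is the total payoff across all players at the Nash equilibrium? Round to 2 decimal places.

The effective private return per unit is now (1.7/4) / 0.16 = 2.6563 > 1, so every player's dominant strategy flips to full contribution.
At the Nash equilibrium everyone contributes 18. Group total payoff = 4 × (18 × 0.84 + 1.7 × 18) = 182.88.

182.88 dollars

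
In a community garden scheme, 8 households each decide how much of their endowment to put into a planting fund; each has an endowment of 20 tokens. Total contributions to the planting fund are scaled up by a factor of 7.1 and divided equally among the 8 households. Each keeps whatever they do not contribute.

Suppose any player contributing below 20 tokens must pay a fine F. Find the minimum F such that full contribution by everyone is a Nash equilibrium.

Given the others contribute fully, the best deviation is to contribute 0 (any partial contribution still incurs the fine and gives up units whose private return 0.8875 is below 1).
Deviating from 20 to 0 saves 20 tokens but forfeits the deviator's share of the drop in the planting fund: 7.1/8 × 20 = 17.75.
So the deviation gain is 20 − 17.75 = 2.25, and the fine must be at least 2.25 tokens to wipe it out.

2.25 tokens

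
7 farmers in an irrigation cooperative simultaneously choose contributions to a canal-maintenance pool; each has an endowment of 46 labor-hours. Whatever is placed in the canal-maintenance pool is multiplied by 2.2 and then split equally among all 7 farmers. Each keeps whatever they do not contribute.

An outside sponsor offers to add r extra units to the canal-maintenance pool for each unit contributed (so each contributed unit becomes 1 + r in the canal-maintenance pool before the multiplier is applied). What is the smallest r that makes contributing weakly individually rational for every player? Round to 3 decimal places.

2.182

With matching at rate r, one contributed unit becomes (1 + r) in the canal-maintenance pool and returns 2.2 × (1 + r) / 7 to the contributor.
Setting this equal to 1: 1 + r = 7/2.2 = 3.1818.
So the minimum matching rate is r = 3.1818 − 1 = 2.182.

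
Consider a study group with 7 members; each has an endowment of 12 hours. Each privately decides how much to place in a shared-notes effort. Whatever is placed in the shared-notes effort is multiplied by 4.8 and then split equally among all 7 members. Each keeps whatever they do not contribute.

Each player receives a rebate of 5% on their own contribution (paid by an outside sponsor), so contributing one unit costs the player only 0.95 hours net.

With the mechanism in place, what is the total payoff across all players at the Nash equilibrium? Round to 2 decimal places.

84.00 hours

Even with the mechanism, each unit contributed returns only (4.8/7) / 0.95 = 0.7218 per unit of net cost, so contributing nothing is still dominant.
At the Nash equilibrium no one contributes; group total payoff = 7 × 12 = 84.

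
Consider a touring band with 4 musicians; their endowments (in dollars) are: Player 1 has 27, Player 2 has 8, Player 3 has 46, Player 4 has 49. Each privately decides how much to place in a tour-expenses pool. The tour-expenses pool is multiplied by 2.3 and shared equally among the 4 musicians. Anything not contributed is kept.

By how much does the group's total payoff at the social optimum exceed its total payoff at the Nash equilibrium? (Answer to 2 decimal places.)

169.00 dollars

The private return per contributed unit is 2.3/4 = 0.5750 < 1 for every player regardless of endowment, so the Nash equilibrium is zero contribution and the group total is Σ E_j = 27 + 8 + 46 + 49 = 130.
Each contributed unit returns 2.300 to the group, so the social optimum is full contribution by everyone: group total = 2.300 × 130 = 299.00.
Efficiency loss = (2.300 − 1) × 130 = 169.00.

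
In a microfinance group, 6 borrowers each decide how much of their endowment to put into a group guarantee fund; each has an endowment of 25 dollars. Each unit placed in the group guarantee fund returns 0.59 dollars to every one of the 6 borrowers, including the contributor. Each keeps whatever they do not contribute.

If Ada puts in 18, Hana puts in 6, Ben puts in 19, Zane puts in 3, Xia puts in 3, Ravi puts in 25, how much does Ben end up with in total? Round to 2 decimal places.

Total contributed: 18 + 6 + 19 + 3 + 3 + 25 = 74.
Each receives 0.59 × 74 = 43.66 from the group guarantee fund.
Ben keeps 25 − 19 = 6, so Ben's payoff is 6 + 43.66 = 49.66.

49.66 dollars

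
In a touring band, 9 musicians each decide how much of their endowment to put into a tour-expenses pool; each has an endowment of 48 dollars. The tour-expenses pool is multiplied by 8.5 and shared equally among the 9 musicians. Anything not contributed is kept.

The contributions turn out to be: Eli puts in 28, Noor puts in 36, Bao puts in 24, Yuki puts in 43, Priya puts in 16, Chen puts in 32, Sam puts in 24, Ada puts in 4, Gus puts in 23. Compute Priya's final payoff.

249.22 dollars

Total contributed: 28 + 36 + 24 + 43 + 16 + 32 + 24 + 4 + 23 = 230.
Each receives 8.5 × 230 / 9 = 217.22 from the tour-expenses pool.
Priya keeps 48 − 16 = 32, so Priya's payoff is 32 + 217.22 = 249.22.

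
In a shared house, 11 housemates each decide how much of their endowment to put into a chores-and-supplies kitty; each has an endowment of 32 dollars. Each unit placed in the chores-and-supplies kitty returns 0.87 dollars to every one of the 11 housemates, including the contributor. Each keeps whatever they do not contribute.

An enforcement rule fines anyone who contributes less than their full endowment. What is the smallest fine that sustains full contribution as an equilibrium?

4.16 dollars

Given the others contribute fully, the best deviation is to contribute 0 (any partial contribution still incurs the fine and gives up units whose private return 0.87 is below 1).
Deviating from 32 to 0 saves 32 dollars but forfeits the deviator's share of the drop in the chores-and-supplies kitty: 0.87 × 32 = 27.84.
So the deviation gain is 32 − 27.84 = 4.16, and the fine must be at least 4.16 dollars to wipe it out.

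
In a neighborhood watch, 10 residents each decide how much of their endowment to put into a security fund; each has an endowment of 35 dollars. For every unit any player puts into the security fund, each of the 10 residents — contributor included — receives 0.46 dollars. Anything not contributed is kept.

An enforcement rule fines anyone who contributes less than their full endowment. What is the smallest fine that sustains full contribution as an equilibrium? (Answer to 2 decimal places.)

18.90 dollars

Given the others contribute fully, the best deviation is to contribute 0 (any partial contribution still incurs the fine and gives up units whose private return 0.46 is below 1).
Deviating from 35 to 0 saves 35 dollars but forfeits the deviator's share of the drop in the security fund: 0.46 × 35 = 16.10.
So the deviation gain is 35 − 16.10 = 18.90, and the fine must be at least 18.90 dollars to wipe it out.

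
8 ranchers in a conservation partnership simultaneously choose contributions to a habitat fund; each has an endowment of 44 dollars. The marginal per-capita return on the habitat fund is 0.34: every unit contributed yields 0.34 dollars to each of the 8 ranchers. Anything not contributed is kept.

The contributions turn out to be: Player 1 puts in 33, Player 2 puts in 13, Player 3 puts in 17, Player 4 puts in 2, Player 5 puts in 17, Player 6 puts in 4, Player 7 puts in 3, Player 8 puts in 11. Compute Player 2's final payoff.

65.00 dollars

Total contributed: 33 + 13 + 17 + 2 + 17 + 4 + 3 + 11 = 100.
Each receives 0.34 × 100 = 34.00 from the habitat fund.
Player 2 keeps 44 − 13 = 31, so Player 2's payoff is 31 + 34.00 = 65.00.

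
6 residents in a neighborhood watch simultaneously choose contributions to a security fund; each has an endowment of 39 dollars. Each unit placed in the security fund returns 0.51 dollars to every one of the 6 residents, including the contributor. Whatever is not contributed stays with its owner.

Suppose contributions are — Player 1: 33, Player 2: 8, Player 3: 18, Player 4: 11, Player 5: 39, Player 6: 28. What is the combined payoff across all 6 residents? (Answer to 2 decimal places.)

516.22 dollars

Total contributed: 33 + 8 + 18 + 11 + 39 + 28 = 137; total kept: 6 × 39 − 137 = 97.
The security fund pays out 0.51 × 6 × 137 = 419.22 in aggregate.
Group total = 97 + 419.22 = 516.22.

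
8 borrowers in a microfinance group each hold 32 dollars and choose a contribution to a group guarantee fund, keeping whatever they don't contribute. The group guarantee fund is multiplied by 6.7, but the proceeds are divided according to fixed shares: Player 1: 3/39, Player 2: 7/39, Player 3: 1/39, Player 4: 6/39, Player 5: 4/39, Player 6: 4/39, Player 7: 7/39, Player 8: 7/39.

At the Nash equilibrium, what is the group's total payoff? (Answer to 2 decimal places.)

985.60 dollars

For player j, contributing a unit is worthwhile iff 6.7 × (j's share) ≥ 1, i.e. iff j's share is at least 0.1493.
Player 2, Player 4, Player 7 and Player 8 clear that bar, contributing 32 each; the remaining 4 contribute 0. Total contributed: 128.
The group guarantee fund pays out 6.7 × 128 = 857.60 in total (split across the unequal shares, but the aggregate is all that matters for the group sum).
The 4 free-riders keep 32 each, adding 128. Group total = 128 + 857.60 = 985.60.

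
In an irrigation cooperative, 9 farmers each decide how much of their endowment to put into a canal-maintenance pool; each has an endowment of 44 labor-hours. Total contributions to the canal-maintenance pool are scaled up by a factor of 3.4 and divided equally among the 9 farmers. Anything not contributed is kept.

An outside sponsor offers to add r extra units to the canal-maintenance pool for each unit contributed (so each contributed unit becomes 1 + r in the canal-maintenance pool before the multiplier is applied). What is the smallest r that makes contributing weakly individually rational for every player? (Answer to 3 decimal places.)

1.647

With matching at rate r, one contributed unit becomes (1 + r) in the canal-maintenance pool and returns 3.4 × (1 + r) / 9 to the contributor.
Setting this equal to 1: 1 + r = 9/3.4 = 2.6471.
So the minimum matching rate is r = 2.6471 − 1 = 1.647.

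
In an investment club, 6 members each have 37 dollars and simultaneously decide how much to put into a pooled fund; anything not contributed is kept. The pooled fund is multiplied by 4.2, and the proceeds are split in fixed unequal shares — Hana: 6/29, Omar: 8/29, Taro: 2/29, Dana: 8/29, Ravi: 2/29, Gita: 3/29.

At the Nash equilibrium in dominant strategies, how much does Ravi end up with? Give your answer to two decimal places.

A player with share s gets back 4.2·s per unit contributed, so full contribution is dominant for anyone with s > 1/4.2 = 0.2381 and zero contribution is dominant for anyone below.
The shares above 0.2381 belong to Omar and Dana, contributing 37 each; the remaining 4 contribute 0. Total contributed: 74.
Ravi keeps 37 and receives 4.2 × 74 × 2/29 = 21.43 from the pooled fund, for a payoff of 58.43.

58.43 dollars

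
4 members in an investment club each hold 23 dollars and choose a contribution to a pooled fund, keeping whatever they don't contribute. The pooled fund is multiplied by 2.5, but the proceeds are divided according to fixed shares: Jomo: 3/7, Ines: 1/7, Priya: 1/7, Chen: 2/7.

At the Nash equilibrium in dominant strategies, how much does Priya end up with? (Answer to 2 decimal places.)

31.21 dollars

A player with share s gets back 2.5·s per unit contributed, so full contribution is dominant for anyone with s > 1/2.5 = 0.4000 and zero contribution is dominant for anyone below.
Jomo alone (share 3/7) is above the threshold, contributing 23; the remaining 3 contribute 0. Total contributed: 23.
Priya keeps 23 and receives 2.5 × 23 × 1/7 = 8.21 from the pooled fund, for a payoff of 31.21.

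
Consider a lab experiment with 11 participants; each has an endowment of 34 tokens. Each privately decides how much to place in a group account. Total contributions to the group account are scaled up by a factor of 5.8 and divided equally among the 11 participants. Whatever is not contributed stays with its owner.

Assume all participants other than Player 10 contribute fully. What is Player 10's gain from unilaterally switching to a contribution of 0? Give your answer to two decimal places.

Switching from a contribution of 34 to 0 lets Player 10 keep an extra 34 tokens, but lowers the group account by 34, which costs Player 10 their own share of that drop: 5.8/11 × 34 = 17.93.
Net gain = 34 − 17.93 = 16.07. The private return per contributed unit (0.5273) is below 1, so free-riding is indeed the best response regardless of what the others do.

16.07 tokens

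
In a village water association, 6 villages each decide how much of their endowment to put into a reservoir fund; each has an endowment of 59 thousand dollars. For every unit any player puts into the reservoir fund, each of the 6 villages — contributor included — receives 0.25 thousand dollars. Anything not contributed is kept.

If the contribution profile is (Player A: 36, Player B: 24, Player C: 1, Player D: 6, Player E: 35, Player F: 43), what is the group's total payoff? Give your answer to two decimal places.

Total contributed: 36 + 24 + 1 + 6 + 35 + 43 = 145; total kept: 6 × 59 − 145 = 209.
The reservoir fund pays out 0.25 × 6 × 145 = 217.50 in aggregate.
Group total = 209 + 217.50 = 426.50.

426.50 thousand dollars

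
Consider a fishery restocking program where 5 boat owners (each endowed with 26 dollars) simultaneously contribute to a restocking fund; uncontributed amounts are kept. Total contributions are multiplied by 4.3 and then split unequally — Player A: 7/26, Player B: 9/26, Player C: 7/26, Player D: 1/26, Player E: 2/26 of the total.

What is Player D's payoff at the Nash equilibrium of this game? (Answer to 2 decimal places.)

38.90 dollars

For player j, contributing a unit is worthwhile iff 4.3 × (j's share) ≥ 1, i.e. iff j's share is at least 0.2326.
The shares above 0.2326 belong to Player A, Player B and Player C, contributing 26 each; the remaining 2 contribute 0. Total contributed: 78.
Player D keeps 26 and receives 4.3 × 78 × 1/26 = 12.90 from the restocking fund, for a payoff of 38.90.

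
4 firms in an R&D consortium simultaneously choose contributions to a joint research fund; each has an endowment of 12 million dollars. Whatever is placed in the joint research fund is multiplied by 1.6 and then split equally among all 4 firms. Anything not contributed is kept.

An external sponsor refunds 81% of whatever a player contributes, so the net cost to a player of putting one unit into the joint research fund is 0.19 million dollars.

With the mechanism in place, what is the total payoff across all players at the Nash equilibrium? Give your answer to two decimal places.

115.68 million dollars

The effective private return per unit is now (1.6/4) / 0.19 = 2.1053 > 1, so every player's dominant strategy flips to full contribution.
At the Nash equilibrium everyone contributes 12. Group total payoff = 4 × (12 × 0.81 + 1.6 × 12) = 115.68.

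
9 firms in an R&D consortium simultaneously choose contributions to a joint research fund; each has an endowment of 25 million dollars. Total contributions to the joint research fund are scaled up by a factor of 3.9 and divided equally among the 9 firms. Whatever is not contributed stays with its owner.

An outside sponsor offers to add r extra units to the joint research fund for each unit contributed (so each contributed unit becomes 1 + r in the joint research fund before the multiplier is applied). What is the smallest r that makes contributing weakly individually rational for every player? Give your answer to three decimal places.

With matching at rate r, one contributed unit becomes (1 + r) in the joint research fund and returns 3.9 × (1 + r) / 9 to the contributor.
Setting this equal to 1: 1 + r = 9/3.9 = 2.3077.
So the minimum matching rate is r = 2.3077 − 1 = 1.308.

1.308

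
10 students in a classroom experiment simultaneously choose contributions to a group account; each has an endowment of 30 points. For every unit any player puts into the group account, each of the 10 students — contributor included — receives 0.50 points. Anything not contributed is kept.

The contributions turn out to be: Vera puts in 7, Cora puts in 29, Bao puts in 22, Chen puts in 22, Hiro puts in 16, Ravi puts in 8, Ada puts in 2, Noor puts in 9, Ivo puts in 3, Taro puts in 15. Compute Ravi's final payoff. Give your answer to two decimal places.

Total contributed: 7 + 29 + 22 + 22 + 16 + 8 + 2 + 9 + 3 + 15 = 133.
Each receives 0.50 × 133 = 66.50 from the group account.
Ravi keeps 30 − 8 = 22, so Ravi's payoff is 22 + 66.50 = 88.50.

88.50 points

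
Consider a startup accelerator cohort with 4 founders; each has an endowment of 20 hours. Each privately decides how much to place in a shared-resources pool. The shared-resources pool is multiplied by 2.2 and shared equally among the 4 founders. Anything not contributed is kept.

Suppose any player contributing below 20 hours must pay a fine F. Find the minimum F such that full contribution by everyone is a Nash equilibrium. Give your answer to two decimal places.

9.00 hours

Given the others contribute fully, the best deviation is to contribute 0 (any partial contribution still incurs the fine and gives up units whose private return 0.5500 is below 1).
Deviating from 20 to 0 saves 20 hours but forfeits the deviator's share of the drop in the shared-resources pool: 2.2/4 × 20 = 11.00.
So the deviation gain is 20 − 11.00 = 9.00, and the fine must be at least 9.00 hours to wipe it out.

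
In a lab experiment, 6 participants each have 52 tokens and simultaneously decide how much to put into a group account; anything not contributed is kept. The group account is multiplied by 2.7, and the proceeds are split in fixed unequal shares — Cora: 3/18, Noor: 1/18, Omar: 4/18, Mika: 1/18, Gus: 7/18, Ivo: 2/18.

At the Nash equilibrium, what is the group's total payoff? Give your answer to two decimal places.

400.40 tokens

Player j's private return per contributed unit is 2.7 × (j's share). Contributing is weakly dominant for j when that share is at least 1/2.7 = 0.3704, and contributing 0 is dominant otherwise.
Gus alone (share 7/18) is above the threshold, contributing 52; the remaining 5 contribute 0. Total contributed: 52.
The group account pays out 2.7 × 52 = 140.40 in total (split across the unequal shares, but the aggregate is all that matters for the group sum).
The 5 free-riders keep 52 each, adding 260. Group total = 260 + 140.40 = 400.40.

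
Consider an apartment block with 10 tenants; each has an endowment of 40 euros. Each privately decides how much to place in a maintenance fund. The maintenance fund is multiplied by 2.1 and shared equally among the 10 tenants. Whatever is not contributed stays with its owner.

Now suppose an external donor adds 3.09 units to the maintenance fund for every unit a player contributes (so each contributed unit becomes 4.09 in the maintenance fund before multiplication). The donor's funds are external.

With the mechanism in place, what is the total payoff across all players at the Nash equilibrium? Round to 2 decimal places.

400.00 euros

The effective private return is 2.1 × 4.09 / 10 = 0.8589, which is still under 1, so the mechanism doesn't change anyone's dominant strategy: zero contribution.
At the Nash equilibrium no one contributes; group total payoff = 10 × 40 = 400.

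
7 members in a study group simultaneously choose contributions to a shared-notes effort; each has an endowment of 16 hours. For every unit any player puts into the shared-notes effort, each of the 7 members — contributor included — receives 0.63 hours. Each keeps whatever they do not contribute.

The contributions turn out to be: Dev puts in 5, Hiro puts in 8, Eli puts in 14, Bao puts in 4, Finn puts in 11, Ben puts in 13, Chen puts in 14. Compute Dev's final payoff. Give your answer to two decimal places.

Total contributed: 5 + 8 + 14 + 4 + 11 + 13 + 14 = 69.
Each receives 0.63 × 69 = 43.47 from the shared-notes effort.
Dev keeps 16 − 5 = 11, so Dev's payoff is 11 + 43.47 = 54.47.

54.47 hours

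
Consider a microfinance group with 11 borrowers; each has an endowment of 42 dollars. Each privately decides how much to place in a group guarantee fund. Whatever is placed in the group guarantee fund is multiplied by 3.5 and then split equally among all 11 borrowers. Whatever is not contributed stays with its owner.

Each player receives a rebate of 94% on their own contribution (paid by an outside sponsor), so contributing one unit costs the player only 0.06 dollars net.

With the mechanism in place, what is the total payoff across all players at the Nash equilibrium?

The effective private return per unit is now (3.5/11) / 0.06 = 5.3030 > 1, so every player's dominant strategy flips to full contribution.
So the Nash equilibrium is full contribution by all 11; the group earns 11 × (42 × 0.94 + 3.5 × 42) = 2051.28.

2051.28 dollars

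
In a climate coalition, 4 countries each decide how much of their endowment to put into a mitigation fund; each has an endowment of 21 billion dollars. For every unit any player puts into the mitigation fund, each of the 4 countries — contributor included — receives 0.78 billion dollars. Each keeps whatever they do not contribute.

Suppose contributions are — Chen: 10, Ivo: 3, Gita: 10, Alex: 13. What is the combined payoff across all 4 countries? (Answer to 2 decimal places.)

Total contributed: 10 + 3 + 10 + 13 = 36; total kept: 4 × 21 − 36 = 48.
The mitigation fund pays out 0.78 × 4 × 36 = 112.32 in aggregate.
Group total = 48 + 112.32 = 160.32.

160.32 billion dollars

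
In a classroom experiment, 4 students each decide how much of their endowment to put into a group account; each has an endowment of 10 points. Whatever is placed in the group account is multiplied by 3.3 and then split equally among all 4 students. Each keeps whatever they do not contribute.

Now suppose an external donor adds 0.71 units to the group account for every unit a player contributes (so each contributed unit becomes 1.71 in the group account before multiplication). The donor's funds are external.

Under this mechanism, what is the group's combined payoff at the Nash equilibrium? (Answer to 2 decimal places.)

The effective private return per unit is now 3.3 × 1.71 / 4 = 1.4108 > 1, so every player's dominant strategy flips to full contribution.
At the Nash equilibrium everyone contributes 10. Group total payoff = 3.3 × 1.71 × 40 = 225.72.

225.72 points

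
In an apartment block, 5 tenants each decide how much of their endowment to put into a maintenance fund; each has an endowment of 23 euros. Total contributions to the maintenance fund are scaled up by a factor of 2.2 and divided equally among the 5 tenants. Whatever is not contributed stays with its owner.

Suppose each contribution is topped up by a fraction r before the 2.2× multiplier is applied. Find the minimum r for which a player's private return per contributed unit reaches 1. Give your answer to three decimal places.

1.273

With matching at rate r, one contributed unit becomes (1 + r) in the maintenance fund and returns 2.2 × (1 + r) / 5 to the contributor.
Setting this equal to 1: 1 + r = 5/2.2 = 2.2727.
So the minimum matching rate is r = 2.2727 − 1 = 1.273.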